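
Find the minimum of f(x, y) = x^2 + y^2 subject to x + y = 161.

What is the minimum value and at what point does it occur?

Substitute y = 161 - x into f(x,y) = x^2 + y^2:
g(x) = x^2 + (161 - x)^2 = 2x^2 - 322x + 25921
g'(x) = 4x - 322 = 0  =>  x = 161/2
y = 161 - 161/2 = 161/2
Minimum value = (161/2)^2 + (161/2)^2 = 25921/2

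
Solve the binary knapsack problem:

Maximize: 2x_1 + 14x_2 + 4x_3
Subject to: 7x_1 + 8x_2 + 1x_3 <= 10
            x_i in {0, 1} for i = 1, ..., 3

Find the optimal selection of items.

Items: item 1 (v=2, w=7), item 2 (v=14, w=8), item 3 (v=4, w=1)
Capacity: 10
Checking all 8 subsets (w = total weight, v = total value):
  {}: w = 0, v = 0
  {1}: w = 7, v = 2
  {2}: w = 8, v = 14
  {3}: w = 1, v = 4
  {1, 2}: w = 15 > 10, infeasible
  {1, 3}: w = 8, v = 6
  {2, 3}: w = 9, v = 18
  {1, 2, 3}: w = 16 > 10, infeasible
Best feasible subset: items [2, 3]
Total weight: 9 <= 10, total value: 18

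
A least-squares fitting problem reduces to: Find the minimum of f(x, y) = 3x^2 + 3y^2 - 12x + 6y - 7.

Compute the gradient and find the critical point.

f(x,y) = 3x^2 + 3y^2 - 12x + 6y - 7
df/dx = 6x + (-12) = 0  =>  x = 2
df/dy = 6y + (6) = 0  =>  y = -1
f(2, -1) = 3*(2)^2 + 3*(-1)^2 + -12*(2) + 6*(-1) + -7 = -22
Hessian is diagonal with entries 6, 6 > 0, so this is a minimum.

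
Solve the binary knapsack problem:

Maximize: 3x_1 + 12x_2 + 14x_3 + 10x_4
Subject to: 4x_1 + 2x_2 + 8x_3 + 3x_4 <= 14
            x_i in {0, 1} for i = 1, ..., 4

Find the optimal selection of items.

Items: item 1 (v=3, w=4), item 2 (v=12, w=2), item 3 (v=14, w=8), item 4 (v=10, w=3)
Capacity: 14
Checking all 16 subsets (w = total weight, v = total value):
  {}: w = 0, v = 0
  {1}: w = 4, v = 3
  {2}: w = 2, v = 12
  {3}: w = 8, v = 14
  {4}: w = 3, v = 10
  {1, 2}: w = 6, v = 15
  {1, 3}: w = 12, v = 17
  {1, 4}: w = 7, v = 13
  {2, 3}: w = 10, v = 26
  {2, 4}: w = 5, v = 22
  {3, 4}: w = 11, v = 24
  {1, 2, 3}: w = 14, v = 29
  {1, 2, 4}: w = 9, v = 25
  {1, 3, 4}: w = 15 > 14, infeasible
  {2, 3, 4}: w = 13, v = 36
  {1, 2, 3, 4}: w = 17 > 14, infeasible
Best feasible subset: items [2, 3, 4]
Total weight: 13 <= 14, total value: 36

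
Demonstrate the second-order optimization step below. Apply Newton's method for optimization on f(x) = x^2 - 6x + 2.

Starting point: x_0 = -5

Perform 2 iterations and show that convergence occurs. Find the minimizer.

f(x) = x^2 - 6x + 2, f'(x) = 2x + (-6), f''(x) = 2
Step 1: f'(-5) = -16, x_1 = -5 - -16/2 = 3
Step 2: f'(3) = 0, x_2 = 3 (converged)
Newton's method converges in 1 step for quadratics.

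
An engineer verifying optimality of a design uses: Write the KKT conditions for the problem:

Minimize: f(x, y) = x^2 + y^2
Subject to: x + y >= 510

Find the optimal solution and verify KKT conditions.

KKT conditions for min x^2 + y^2 s.t. x + y >= 510:
Stationarity: 2x = mu, 2y = mu
So x = y = mu/2.
Complementary slackness: mu*(x + y - 510) = 0
Primal feasibility: x + y >= 510; dual feasibility: mu >= 0
If mu = 0 then x = y = 0, but 0 + 0 < 510 is infeasible, so the constraint is active.
Constraint active: x + y = 2*(mu/2) = 510 => mu = 510
x = y = 255, f = 130050
Verify: stationarity 2*255 = 510 = mu; primal 255 + 255 = 510 >= 510; dual mu = 510 >= 0; complementary slackness 510*(510 - 510) = 0. All KKT conditions hold.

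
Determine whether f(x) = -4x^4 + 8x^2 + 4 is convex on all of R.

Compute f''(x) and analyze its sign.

f(x) = -4x^4 + 8x^2 + 4
f'(x) = -16x^3 + 16x
f''(x) = -48x^2 + 16
f''(x) = -48x^2 + 16 -> -inf as |x| -> inf
Therefore, f is not globally convex on R.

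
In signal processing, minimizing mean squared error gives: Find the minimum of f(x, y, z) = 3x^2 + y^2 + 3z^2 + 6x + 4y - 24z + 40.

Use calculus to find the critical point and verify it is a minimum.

f(x,y,z) = 3x^2 + y^2 + 3z^2 + 6x + 4y - 24z + 40
df/dx = 6x + (6) = 0 => x = -1
df/dy = 2y + (4) = 0 => y = -2
df/dz = 6z + (-24) = 0 => z = 4
f(-1,-2,4) = 3*(-1)^2 + 1*(-2)^2 + 3*(4)^2 + 6*(-1) + 4*(-2) + -24*(4) + 40 = -15
Hessian is diagonal with entries 6, 2, 6 > 0, confirmed minimum.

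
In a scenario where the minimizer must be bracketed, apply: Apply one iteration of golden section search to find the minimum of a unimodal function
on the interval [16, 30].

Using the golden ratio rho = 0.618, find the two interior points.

Golden section search on [16, 30].
Golden ratio rho = 0.618 (approx).
Interior points:
  x_1 = 16 + (1-0.618)*14 = 21.3480
  x_2 = 16 + 0.618*14 = 24.6520
Compare f(x_1) and f(x_2) to determine which subinterval to keep.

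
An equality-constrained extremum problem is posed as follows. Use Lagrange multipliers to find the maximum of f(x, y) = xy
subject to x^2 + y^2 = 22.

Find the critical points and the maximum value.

Lagrange conditions: y = 2*lambda*x and x = 2*lambda*y
If x = 0 then y = 0, violating the constraint, so x, y != 0.
Dividing: y/x = x/y => x^2 = y^2 => y = x or y = -x
Constraint: 2x^2 = 22 => x^2 = 11 => x = +/-sqrt(11)
Critical points: (sqrt(11), sqrt(11)), (-sqrt(11), -sqrt(11)), (sqrt(11), -sqrt(11)), (-sqrt(11), sqrt(11))
  y = x:  xy = x^2 = 11  at (sqrt(11), sqrt(11)) and (-sqrt(11), -sqrt(11))
  y = -x: xy = -x^2 = -11 at (sqrt(11), -sqrt(11)) and (-sqrt(11), sqrt(11))
Maximum xy = 11 at (sqrt(11), sqrt(11)) and (-sqrt(11), -sqrt(11))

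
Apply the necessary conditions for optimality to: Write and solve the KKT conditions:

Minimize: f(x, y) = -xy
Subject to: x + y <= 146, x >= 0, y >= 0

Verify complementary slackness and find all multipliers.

Problem: min -xy s.t. x + y <= 146 (multiplier lambda), x >= 0 (mu_x), y >= 0 (mu_y)
KKT stationarity: -y + lambda - mu_x = 0, -x + lambda - mu_y = 0, with lambda, mu_x, mu_y >= 0
Complementary slackness: lambda*(x + y - 146) = 0, mu_x*x = 0, mu_y*y = 0
If lambda = 0: y = -mu_x <= 0 and x = -mu_y <= 0 force x = y = 0 with f = 0; but x = y = 73 is feasible with f = -5329 < 0, so this is not the minimum. Hence lambda > 0 and x + y = 146.
Try x > 0, y > 0 (so mu_x = mu_y = 0): y = lambda, x = lambda => x = y = lambda
x + y = 146 => 2*lambda = 146 => lambda = 73
x* = y* = 73 > 0, consistent with mu_x = mu_y = 0.
(Any feasible point with x = 0 or y = 0 has f = 0 > -5329, so the minimum is not on those boundaries.)
min(-xy) = -5329 (i.e. max xy = 5329)
Multipliers: lambda = 73, mu_x = 0, mu_y = 0
Complementary slackness: lambda*(x + y - 146) = 73*(73 + 73 - 146) = 0, mu_x*x = 0*73 = 0, mu_y*y = 0*73 = 0. Satisfied.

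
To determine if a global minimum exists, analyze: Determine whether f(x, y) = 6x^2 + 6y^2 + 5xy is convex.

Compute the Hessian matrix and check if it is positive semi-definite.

f(x,y) = 6x^2 + 6y^2 + 5xy
Hessian H = [[12, 5], [5, 12]]
trace(H) = 24, det(H) = 119
Eigenvalues: (24 +/- sqrt(100)) / 2 = 17, 7
Since both eigenvalues > 0, f is convex.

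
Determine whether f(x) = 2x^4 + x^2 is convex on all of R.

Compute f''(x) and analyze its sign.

f(x) = 2x^4 + x^2
f'(x) = 8x^3 + 2x
f''(x) = 24x^2 + 2
f''(x) = 24x^2 + 2 >= 2 > 0 for all x
Therefore, f is convex on R.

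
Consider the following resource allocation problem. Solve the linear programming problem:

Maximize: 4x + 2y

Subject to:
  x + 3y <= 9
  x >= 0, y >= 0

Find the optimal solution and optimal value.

The feasible region has vertices at [(0, 0), (9, 0), (0, 3)].
Checking objective 4x + 2y at each vertex:
  (0, 0): 4*0 + 2*0 = 0
  (9, 0): 4*9 + 2*0 = 36
  (0, 3): 4*0 + 2*3 = 6
Maximum is 36 at (9, 0).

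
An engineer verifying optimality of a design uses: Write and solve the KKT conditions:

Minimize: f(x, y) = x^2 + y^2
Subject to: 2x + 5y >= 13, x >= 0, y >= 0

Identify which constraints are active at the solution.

KKT conditions for min x^2 + y^2 s.t. 2x + 5y >= 13, x >= 0, y >= 0:
Stationarity: 2x = mu*2 + mu_x, 2y = mu*5 + mu_y, with mu, mu_x, mu_y >= 0
Complementary slackness: mu*(2x + 5y - 13) = 0, mu_x*x = 0, mu_y*y = 0
(0, 0) is infeasible (2*0 + 5*0 < 13), so if mu = 0 stationarity would force x = mu_x/2 >= 0, y = mu_y/2 >= 0 with mu_x*x = mu_y*y = 0, i.e. x = y = 0: contradiction. Hence mu > 0 and 2x + 5y = 13 is active.
Try x > 0, y > 0 (so mu_x = mu_y = 0): x = 2*mu/2, y = 5*mu/2
Substitute: 2*(2*mu/2) + 5*(5*mu/2) = 13
  mu*29/2 = 13 => mu = 26/29
x* = 26/29 > 0, y* = 65/29 > 0, consistent with mu_x = mu_y = 0.
f is convex and the constraints are linear, so this KKT point is the global minimum.
f* = 169/29
Active constraints: 2x + 5y >= 13 (holds with equality, mu = 26/29 > 0); x >= 0 and y >= 0 are inactive (mu_x = mu_y = 0).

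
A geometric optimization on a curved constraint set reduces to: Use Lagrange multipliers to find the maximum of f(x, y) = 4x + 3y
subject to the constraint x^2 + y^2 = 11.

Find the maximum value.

Set up Lagrange conditions: grad f = lambda * grad g
  4 = 2*lambda*x
  3 = 2*lambda*y
From these: x/y = 4/3, so x = 4t, y = 3t for some t.
Substitute into constraint: (4t)^2 + (3t)^2 = 11
  t^2 * 25 = 11
  t = sqrt(11/25)
Maximum = 4*x + 3*y = (4^2 + 3^2)*t = 25 * sqrt(11/25) = sqrt(275)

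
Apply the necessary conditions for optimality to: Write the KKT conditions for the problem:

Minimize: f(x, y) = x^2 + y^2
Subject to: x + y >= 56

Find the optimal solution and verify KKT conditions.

KKT conditions for min x^2 + y^2 s.t. x + y >= 56:
Stationarity: 2x = mu, 2y = mu
So x = y = mu/2.
Complementary slackness: mu*(x + y - 56) = 0
Primal feasibility: x + y >= 56; dual feasibility: mu >= 0
If mu = 0 then x = y = 0, but 0 + 0 < 56 is infeasible, so the constraint is active.
Constraint active: x + y = 2*(mu/2) = 56 => mu = 56
x = y = 28, f = 1568
Verify: stationarity 2*28 = 56 = mu; primal 28 + 28 = 56 >= 56; dual mu = 56 >= 0; complementary slackness 56*(56 - 56) = 0. All KKT conditions hold.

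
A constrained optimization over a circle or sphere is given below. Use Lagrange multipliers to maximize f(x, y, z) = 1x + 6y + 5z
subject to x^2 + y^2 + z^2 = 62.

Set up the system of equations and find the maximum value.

Lagrange conditions: 1 = 2*lambda*x, 6 = 2*lambda*y, 5 = 2*lambda*z
So x:1 = y:6 = z:5, i.e. x = 1t, y = 6t, z = 5t
Constraint: t^2*(1^2 + 6^2 + 5^2) = 62
  t^2 * 62 = 62  =>  t = sqrt(1)
Maximum = 1*1t + 6*6t + 5*5t = 62*sqrt(1) = 62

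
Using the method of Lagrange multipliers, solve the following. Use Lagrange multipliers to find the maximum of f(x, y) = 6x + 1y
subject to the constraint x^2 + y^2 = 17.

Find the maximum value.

Set up Lagrange conditions: grad f = lambda * grad g
  6 = 2*lambda*x
  1 = 2*lambda*y
From these: x/y = 6/1, so x = 6t, y = 1t for some t.
Substitute into constraint: (6t)^2 + (1t)^2 = 17
  t^2 * 37 = 17
  t = sqrt(17/37)
Maximum = 6*x + 1*y = (6^2 + 1^2)*t = 37 * sqrt(17/37) = sqrt(629)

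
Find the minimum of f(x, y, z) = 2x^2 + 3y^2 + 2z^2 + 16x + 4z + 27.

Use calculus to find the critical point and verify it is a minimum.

f(x,y,z) = 2x^2 + 3y^2 + 2z^2 + 16x + 4z + 27
df/dx = 4x + (16) = 0 => x = -4
df/dy = 6y + (0) = 0 => y = 0
df/dz = 4z + (4) = 0 => z = -1
f(-4,0,-1) = 2*(-4)^2 + 3*(0)^2 + 2*(-1)^2 + 16*(-4) + 4*(-1) + 27 = -7
Hessian is diagonal with entries 4, 6, 4 > 0, confirmed minimum.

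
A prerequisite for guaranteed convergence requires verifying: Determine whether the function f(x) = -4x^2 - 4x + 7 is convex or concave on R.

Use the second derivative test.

f(x) = -4x^2 - 4x + 7
f'(x) = -8x - 4
f''(x) = -8
Since f''(x) = -8 < 0 for all x, f is concave on R.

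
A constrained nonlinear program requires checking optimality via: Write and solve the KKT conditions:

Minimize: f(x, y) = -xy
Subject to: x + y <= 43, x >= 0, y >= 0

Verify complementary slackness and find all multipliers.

Problem: min -xy s.t. x + y <= 43 (multiplier lambda), x >= 0 (mu_x), y >= 0 (mu_y)
KKT stationarity: -y + lambda - mu_x = 0, -x + lambda - mu_y = 0, with lambda, mu_x, mu_y >= 0
Complementary slackness: lambda*(x + y - 43) = 0, mu_x*x = 0, mu_y*y = 0
If lambda = 0: y = -mu_x <= 0 and x = -mu_y <= 0 force x = y = 0 with f = 0; but x = y = 43/2 is feasible with f = -1849/4 < 0, so this is not the minimum. Hence lambda > 0 and x + y = 43.
Try x > 0, y > 0 (so mu_x = mu_y = 0): y = lambda, x = lambda => x = y = lambda
x + y = 43 => 2*lambda = 43 => lambda = 43/2
x* = y* = 43/2 > 0, consistent with mu_x = mu_y = 0.
(Any feasible point with x = 0 or y = 0 has f = 0 > -1849/4, so the minimum is not on those boundaries.)
min(-xy) = -1849/4 (i.e. max xy = 1849/4)
Multipliers: lambda = 43/2, mu_x = 0, mu_y = 0
Complementary slackness: lambda*(x + y - 43) = 43/2*(43/2 + 43/2 - 43) = 0, mu_x*x = 0*43/2 = 0, mu_y*y = 0*43/2 = 0. Satisfied.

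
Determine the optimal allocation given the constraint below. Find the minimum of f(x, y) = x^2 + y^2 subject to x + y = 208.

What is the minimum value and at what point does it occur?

Substitute y = 208 - x into f(x,y) = x^2 + y^2:
g(x) = x^2 + (208 - x)^2 = 2x^2 - 416x + 43264
g'(x) = 4x - 416 = 0  =>  x = 104
y = 208 - 104 = 104
Minimum value = 104^2 + 104^2 = 21632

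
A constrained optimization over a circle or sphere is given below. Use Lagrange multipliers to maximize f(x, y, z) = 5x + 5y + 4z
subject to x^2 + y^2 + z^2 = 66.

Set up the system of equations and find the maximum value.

Lagrange conditions: 5 = 2*lambda*x, 5 = 2*lambda*y, 4 = 2*lambda*z
So x:5 = y:5 = z:4, i.e. x = 5t, y = 5t, z = 4t
Constraint: t^2*(5^2 + 5^2 + 4^2) = 66
  t^2 * 66 = 66  =>  t = sqrt(1)
Maximum = 5*5t + 5*5t + 4*4t = 66*sqrt(1) = 66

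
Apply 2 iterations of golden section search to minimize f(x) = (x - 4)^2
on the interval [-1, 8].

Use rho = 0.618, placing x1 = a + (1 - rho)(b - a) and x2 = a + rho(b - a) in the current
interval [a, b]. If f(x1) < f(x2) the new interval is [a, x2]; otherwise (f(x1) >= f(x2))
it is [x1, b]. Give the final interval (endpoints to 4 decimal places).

Golden section search for min of f(x) = (x - 4)^2 on [-1, 8].
Each step: x1 = a + (1 - rho)(b - a), x2 = a + rho(b - a); if f(x1) < f(x2) keep [a, x2], otherwise keep [x1, b].
Step 1: [-1.0000, 8.0000], x1=2.4380 (f=2.4398), x2=4.5620 (f=0.3158); f(x1) > f(x2) => keep [2.4380, 8.0000]
Step 2: [2.4380, 8.0000], x1=4.5627 (f=0.3166), x2=5.8753 (f=3.5168); f(x1) < f(x2) => keep [2.4380, 5.8753]
Final interval: [2.4380, 5.8753]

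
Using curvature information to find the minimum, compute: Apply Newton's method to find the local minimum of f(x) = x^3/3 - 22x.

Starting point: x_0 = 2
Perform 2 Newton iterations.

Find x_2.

f(x) = x^3/3 - 22x
f'(x) = x^2 - 22, f''(x) = 2x
Newton update: x_{n+1} = x_n - (x_n^2 - 22)/(2*x_n)
Step 1: x_0 = 2, f'=-18, f''=4, x_1 = 13/2
Step 2: x_1 = 13/2, f'=81/4, f''=13, x_2 = 257/52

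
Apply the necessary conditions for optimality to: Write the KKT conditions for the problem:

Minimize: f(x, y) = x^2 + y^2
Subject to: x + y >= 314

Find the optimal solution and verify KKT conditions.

KKT conditions for min x^2 + y^2 s.t. x + y >= 314:
Stationarity: 2x = mu, 2y = mu
So x = y = mu/2.
Complementary slackness: mu*(x + y - 314) = 0
Primal feasibility: x + y >= 314; dual feasibility: mu >= 0
If mu = 0 then x = y = 0, but 0 + 0 < 314 is infeasible, so the constraint is active.
Constraint active: x + y = 2*(mu/2) = 314 => mu = 314
x = y = 157, f = 49298
Verify: stationarity 2*157 = 314 = mu; primal 157 + 157 = 314 >= 314; dual mu = 314 >= 0; complementary slackness 314*(314 - 314) = 0. All KKT conditions hold.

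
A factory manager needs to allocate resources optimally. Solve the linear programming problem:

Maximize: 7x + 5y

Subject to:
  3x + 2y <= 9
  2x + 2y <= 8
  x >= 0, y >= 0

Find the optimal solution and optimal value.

Feasible vertices: (0, 0), (0, 4), (1, 3), (3, 0)
Objective 7x + 5y at each:
  (0, 0): 0
  (0, 4): 20
  (1, 3): 22
  (3, 0): 21
Maximum is 22 at (1, 3).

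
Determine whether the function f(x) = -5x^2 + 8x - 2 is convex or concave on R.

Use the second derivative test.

f(x) = -5x^2 + 8x - 2
f'(x) = -10x + 8
f''(x) = -10
Since f''(x) = -10 < 0 for all x, f is concave on R.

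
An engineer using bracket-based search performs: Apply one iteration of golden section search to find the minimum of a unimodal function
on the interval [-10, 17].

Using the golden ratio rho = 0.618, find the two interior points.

Golden section search on [-10, 17].
Golden ratio rho = 0.618 (approx).
Interior points:
  x_1 = -10 + (1-0.618)*27 = 0.3140
  x_2 = -10 + 0.618*27 = 6.6860
Compare f(x_1) and f(x_2) to determine which subinterval to keep.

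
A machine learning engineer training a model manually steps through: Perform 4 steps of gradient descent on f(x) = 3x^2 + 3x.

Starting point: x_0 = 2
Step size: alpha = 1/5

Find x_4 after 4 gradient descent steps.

f(x) = 3x^2 + 3x, f'(x) = 6x + (3)
Step 1: f'(2) = 15, x_1 = 2 - 1/5 * 15 = -1
Step 2: f'(-1) = -3, x_2 = -1 - 1/5 * -3 = -2/5
Step 3: f'(-2/5) = 3/5, x_3 = -2/5 - 1/5 * 3/5 = -13/25
Step 4: f'(-13/25) = -3/25, x_4 = -13/25 - 1/5 * -3/25 = -62/125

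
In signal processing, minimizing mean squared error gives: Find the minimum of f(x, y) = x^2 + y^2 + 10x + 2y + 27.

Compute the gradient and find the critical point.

f(x,y) = x^2 + y^2 + 10x + 2y + 27
df/dx = 2x + (10) = 0  =>  x = -5
df/dy = 2y + (2) = 0  =>  y = -1
f(-5, -1) = 1*(-5)^2 + 1*(-1)^2 + 10*(-5) + 2*(-1) + 27 = 1
Hessian is diagonal with entries 2, 2 > 0, so this is a minimum.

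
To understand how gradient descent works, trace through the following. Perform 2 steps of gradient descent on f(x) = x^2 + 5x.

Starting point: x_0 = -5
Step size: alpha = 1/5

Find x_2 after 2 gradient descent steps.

f(x) = x^2 + 5x, f'(x) = 2x + (5)
Step 1: f'(-5) = -5, x_1 = -5 - 1/5 * -5 = -4
Step 2: f'(-4) = -3, x_2 = -4 - 1/5 * -3 = -17/5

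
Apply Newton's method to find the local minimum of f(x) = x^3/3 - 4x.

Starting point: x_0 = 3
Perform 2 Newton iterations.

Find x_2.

f(x) = x^3/3 - 4x
f'(x) = x^2 - 4, f''(x) = 2x
Newton update: x_{n+1} = x_n - (x_n^2 - 4)/(2*x_n)
Step 1: x_0 = 3, f'=5, f''=6, x_1 = 13/6
Step 2: x_1 = 13/6, f'=25/36, f''=13/3, x_2 = 313/156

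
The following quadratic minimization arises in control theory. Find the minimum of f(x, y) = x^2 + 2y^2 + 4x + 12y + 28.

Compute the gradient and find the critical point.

f(x,y) = x^2 + 2y^2 + 4x + 12y + 28
df/dx = 2x + (4) = 0  =>  x = -2
df/dy = 4y + (12) = 0  =>  y = -3
f(-2, -3) = 1*(-2)^2 + 2*(-3)^2 + 4*(-2) + 12*(-3) + 28 = 6
Hessian is diagonal with entries 2, 4 > 0, so this is a minimum.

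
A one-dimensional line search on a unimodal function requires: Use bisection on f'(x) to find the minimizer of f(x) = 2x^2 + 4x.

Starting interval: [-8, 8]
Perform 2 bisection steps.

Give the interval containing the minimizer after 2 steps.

Finding critical point of f(x) = 2x^2 + 4x using bisection on f'(x) = 4x + 4.
f'(x) = 0 when x = -1.
Starting interval: [-8, 8]
Step 1: mid = 0, f'(mid) = 4, new interval = [-8, 0]
Step 2: mid = -4, f'(mid) = -12, new interval = [-4, 0]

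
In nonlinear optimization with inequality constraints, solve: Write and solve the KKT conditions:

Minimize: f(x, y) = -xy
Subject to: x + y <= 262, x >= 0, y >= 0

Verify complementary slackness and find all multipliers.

Problem: min -xy s.t. x + y <= 262 (multiplier lambda), x >= 0 (mu_x), y >= 0 (mu_y)
KKT stationarity: -y + lambda - mu_x = 0, -x + lambda - mu_y = 0, with lambda, mu_x, mu_y >= 0
Complementary slackness: lambda*(x + y - 262) = 0, mu_x*x = 0, mu_y*y = 0
If lambda = 0: y = -mu_x <= 0 and x = -mu_y <= 0 force x = y = 0 with f = 0; but x = y = 131 is feasible with f = -17161 < 0, so this is not the minimum. Hence lambda > 0 and x + y = 262.
Try x > 0, y > 0 (so mu_x = mu_y = 0): y = lambda, x = lambda => x = y = lambda
x + y = 262 => 2*lambda = 262 => lambda = 131
x* = y* = 131 > 0, consistent with mu_x = mu_y = 0.
(Any feasible point with x = 0 or y = 0 has f = 0 > -17161, so the minimum is not on those boundaries.)
min(-xy) = -17161 (i.e. max xy = 17161)
Multipliers: lambda = 131, mu_x = 0, mu_y = 0
Complementary slackness: lambda*(x + y - 262) = 131*(131 + 131 - 262) = 0, mu_x*x = 0*131 = 0, mu_y*y = 0*131 = 0. Satisfied.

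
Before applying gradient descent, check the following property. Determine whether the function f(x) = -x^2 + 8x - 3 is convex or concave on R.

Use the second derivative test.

f(x) = -x^2 + 8x - 3
f'(x) = -2x + 8
f''(x) = -2
Since f''(x) = -2 < 0 for all x, f is concave on R.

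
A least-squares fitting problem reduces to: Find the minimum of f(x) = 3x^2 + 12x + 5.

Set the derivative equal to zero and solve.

f(x) = 3x^2 + 12x + 5
f'(x) = 6x + (12) = 0
x = -12/6 = -2
f(-2) = -7
Since f''(x) = 6 > 0, this is a minimum.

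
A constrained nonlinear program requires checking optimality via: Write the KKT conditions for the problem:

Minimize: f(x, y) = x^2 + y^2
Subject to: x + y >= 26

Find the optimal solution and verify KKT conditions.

KKT conditions for min x^2 + y^2 s.t. x + y >= 26:
Stationarity: 2x = mu, 2y = mu
So x = y = mu/2.
Complementary slackness: mu*(x + y - 26) = 0
Primal feasibility: x + y >= 26; dual feasibility: mu >= 0
If mu = 0 then x = y = 0, but 0 + 0 < 26 is infeasible, so the constraint is active.
Constraint active: x + y = 2*(mu/2) = 26 => mu = 26
x = y = 13, f = 338
Verify: stationarity 2*13 = 26 = mu; primal 13 + 13 = 26 >= 26; dual mu = 26 >= 0; complementary slackness 26*(26 - 26) = 0. All KKT conditions hold.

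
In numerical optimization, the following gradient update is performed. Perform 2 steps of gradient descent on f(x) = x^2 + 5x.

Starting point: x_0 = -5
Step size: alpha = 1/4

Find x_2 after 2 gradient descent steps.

f(x) = x^2 + 5x, f'(x) = 2x + (5)
Step 1: f'(-5) = -5, x_1 = -5 - 1/4 * -5 = -15/4
Step 2: f'(-15/4) = -5/2, x_2 = -15/4 - 1/4 * -5/2 = -25/8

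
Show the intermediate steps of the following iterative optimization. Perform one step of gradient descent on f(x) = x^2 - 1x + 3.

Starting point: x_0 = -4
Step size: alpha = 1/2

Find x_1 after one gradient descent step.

f(x) = x^2 - 1x + 3
f'(x) = 2x - 1
f'(-4) = 2*-4 + (-1) = -9
x_1 = x_0 - alpha * f'(x_0) = -4 - 1/2 * -9 = 1/2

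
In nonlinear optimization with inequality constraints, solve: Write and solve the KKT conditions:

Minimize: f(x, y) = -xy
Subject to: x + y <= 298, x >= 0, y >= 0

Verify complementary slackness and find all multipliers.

Problem: min -xy s.t. x + y <= 298 (multiplier lambda), x >= 0 (mu_x), y >= 0 (mu_y)
KKT stationarity: -y + lambda - mu_x = 0, -x + lambda - mu_y = 0, with lambda, mu_x, mu_y >= 0
Complementary slackness: lambda*(x + y - 298) = 0, mu_x*x = 0, mu_y*y = 0
If lambda = 0: y = -mu_x <= 0 and x = -mu_y <= 0 force x = y = 0 with f = 0; but x = y = 149 is feasible with f = -22201 < 0, so this is not the minimum. Hence lambda > 0 and x + y = 298.
Try x > 0, y > 0 (so mu_x = mu_y = 0): y = lambda, x = lambda => x = y = lambda
x + y = 298 => 2*lambda = 298 => lambda = 149
x* = y* = 149 > 0, consistent with mu_x = mu_y = 0.
(Any feasible point with x = 0 or y = 0 has f = 0 > -22201, so the minimum is not on those boundaries.)
min(-xy) = -22201 (i.e. max xy = 22201)
Multipliers: lambda = 149, mu_x = 0, mu_y = 0
Complementary slackness: lambda*(x + y - 298) = 149*(149 + 149 - 298) = 0, mu_x*x = 0*149 = 0, mu_y*y = 0*149 = 0. Satisfied.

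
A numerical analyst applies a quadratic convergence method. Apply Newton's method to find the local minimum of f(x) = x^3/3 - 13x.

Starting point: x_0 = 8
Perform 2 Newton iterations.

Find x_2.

f(x) = x^3/3 - 13x
f'(x) = x^2 - 13, f''(x) = 2x
Newton update: x_{n+1} = x_n - (x_n^2 - 13)/(2*x_n)
Step 1: x_0 = 8, f'=51, f''=16, x_1 = 77/16
Step 2: x_1 = 77/16, f'=2601/256, f''=77/8, x_2 = 9257/2464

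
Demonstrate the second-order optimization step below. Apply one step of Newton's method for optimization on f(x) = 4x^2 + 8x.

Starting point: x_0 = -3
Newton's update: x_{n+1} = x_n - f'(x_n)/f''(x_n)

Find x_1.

f(x) = 4x^2 + 8x
f'(x) = 8x + (8), f''(x) = 8
Newton step: x_1 = x_0 - f'(x_0)/f''(x_0)
f'(-3) = -16
x_1 = -3 - -16/8 = -1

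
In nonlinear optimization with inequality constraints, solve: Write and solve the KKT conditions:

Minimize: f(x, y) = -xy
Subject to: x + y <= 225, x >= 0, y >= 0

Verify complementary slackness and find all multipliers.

Problem: min -xy s.t. x + y <= 225 (multiplier lambda), x >= 0 (mu_x), y >= 0 (mu_y)
KKT stationarity: -y + lambda - mu_x = 0, -x + lambda - mu_y = 0, with lambda, mu_x, mu_y >= 0
Complementary slackness: lambda*(x + y - 225) = 0, mu_x*x = 0, mu_y*y = 0
If lambda = 0: y = -mu_x <= 0 and x = -mu_y <= 0 force x = y = 0 with f = 0; but x = y = 225/2 is feasible with f = -50625/4 < 0, so this is not the minimum. Hence lambda > 0 and x + y = 225.
Try x > 0, y > 0 (so mu_x = mu_y = 0): y = lambda, x = lambda => x = y = lambda
x + y = 225 => 2*lambda = 225 => lambda = 225/2
x* = y* = 225/2 > 0, consistent with mu_x = mu_y = 0.
(Any feasible point with x = 0 or y = 0 has f = 0 > -50625/4, so the minimum is not on those boundaries.)
min(-xy) = -50625/4 (i.e. max xy = 50625/4)
Multipliers: lambda = 225/2, mu_x = 0, mu_y = 0
Complementary slackness: lambda*(x + y - 225) = 225/2*(225/2 + 225/2 - 225) = 0, mu_x*x = 0*225/2 = 0, mu_y*y = 0*225/2 = 0. Satisfied.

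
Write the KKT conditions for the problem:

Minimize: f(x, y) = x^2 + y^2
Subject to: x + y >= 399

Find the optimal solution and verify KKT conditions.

KKT conditions for min x^2 + y^2 s.t. x + y >= 399:
Stationarity: 2x = mu, 2y = mu
So x = y = mu/2.
Complementary slackness: mu*(x + y - 399) = 0
Primal feasibility: x + y >= 399; dual feasibility: mu >= 0
If mu = 0 then x = y = 0, but 0 + 0 < 399 is infeasible, so the constraint is active.
Constraint active: x + y = 2*(mu/2) = 399 => mu = 399
x = y = 399/2, f = 159201/2
Verify: stationarity 2*(399/2) = 399 = mu; primal 399/2 + 399/2 = 399 >= 399; dual mu = 399 >= 0; complementary slackness 399*(399 - 399) = 0. All KKT conditions hold.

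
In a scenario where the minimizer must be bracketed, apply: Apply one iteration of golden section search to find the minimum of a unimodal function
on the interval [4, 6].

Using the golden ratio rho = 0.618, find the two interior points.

Golden section search on [4, 6].
Golden ratio rho = 0.618 (approx).
Interior points:
  x_1 = 4 + (1-0.618)*2 = 4.7640
  x_2 = 4 + 0.618*2 = 5.2360
Compare f(x_1) and f(x_2) to determine which subinterval to keep.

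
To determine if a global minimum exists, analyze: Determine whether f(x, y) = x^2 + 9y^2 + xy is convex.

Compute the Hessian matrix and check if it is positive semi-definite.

f(x,y) = x^2 + 9y^2 + xy
Hessian H = [[2, 1], [1, 18]]
trace(H) = 20, det(H) = 35
Eigenvalues: (20 +/- sqrt(260)) / 2 = 18.06, 1.938
Since both eigenvalues > 0, f is convex.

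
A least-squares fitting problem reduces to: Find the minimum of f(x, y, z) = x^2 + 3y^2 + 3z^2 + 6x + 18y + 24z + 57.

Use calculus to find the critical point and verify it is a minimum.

f(x,y,z) = x^2 + 3y^2 + 3z^2 + 6x + 18y + 24z + 57
df/dx = 2x + (6) = 0 => x = -3
df/dy = 6y + (18) = 0 => y = -3
df/dz = 6z + (24) = 0 => z = -4
f(-3,-3,-4) = 1*(-3)^2 + 3*(-3)^2 + 3*(-4)^2 + 6*(-3) + 18*(-3) + 24*(-4) + 57 = -27
Hessian is diagonal with entries 2, 6, 6 > 0, confirmed minimum.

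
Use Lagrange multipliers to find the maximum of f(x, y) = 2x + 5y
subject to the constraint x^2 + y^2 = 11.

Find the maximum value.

Set up Lagrange conditions: grad f = lambda * grad g
  2 = 2*lambda*x
  5 = 2*lambda*y
From these: x/y = 2/5, so x = 2t, y = 5t for some t.
Substitute into constraint: (2t)^2 + (5t)^2 = 11
  t^2 * 29 = 11
  t = sqrt(11/29)
Maximum = 2*x + 5*y = (2^2 + 5^2)*t = 29 * sqrt(11/29) = sqrt(319)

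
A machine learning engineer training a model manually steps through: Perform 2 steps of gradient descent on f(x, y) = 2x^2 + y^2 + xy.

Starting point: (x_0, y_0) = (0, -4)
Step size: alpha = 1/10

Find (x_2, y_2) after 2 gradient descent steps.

f(x,y) = 2x^2 + y^2 + xy
grad_x = 4x + 1y, grad_y = 2y + 1x
Step 1: grad = (-4, -8), (2/5, -16/5)
Step 2: grad = (-8/5, -6), (14/25, -13/5)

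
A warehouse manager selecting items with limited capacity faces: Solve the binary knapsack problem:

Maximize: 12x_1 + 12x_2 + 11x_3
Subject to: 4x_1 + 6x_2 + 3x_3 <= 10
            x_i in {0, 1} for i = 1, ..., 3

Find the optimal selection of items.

Items: item 1 (v=12, w=4), item 2 (v=12, w=6), item 3 (v=11, w=3)
Capacity: 10
Checking all 8 subsets (w = total weight, v = total value):
  {}: w = 0, v = 0
  {1}: w = 4, v = 12
  {2}: w = 6, v = 12
  {3}: w = 3, v = 11
  {1, 2}: w = 10, v = 24
  {1, 3}: w = 7, v = 23
  {2, 3}: w = 9, v = 23
  {1, 2, 3}: w = 13 > 10, infeasible
Best feasible subset: items [1, 2]
Total weight: 10 <= 10, total value: 24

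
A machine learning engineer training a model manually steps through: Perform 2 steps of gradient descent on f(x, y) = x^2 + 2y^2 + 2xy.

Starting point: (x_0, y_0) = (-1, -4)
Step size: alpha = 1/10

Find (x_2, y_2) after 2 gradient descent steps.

f(x,y) = x^2 + 2y^2 + 2xy
grad_x = 2x + 2y, grad_y = 4y + 2x
Step 1: grad = (-10, -18), (0, -11/5)
Step 2: grad = (-22/5, -44/5), (11/25, -33/25)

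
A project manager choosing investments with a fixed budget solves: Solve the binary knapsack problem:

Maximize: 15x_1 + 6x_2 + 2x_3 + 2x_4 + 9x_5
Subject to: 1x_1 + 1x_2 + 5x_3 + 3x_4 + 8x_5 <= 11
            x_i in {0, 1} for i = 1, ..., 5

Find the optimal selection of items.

Items: item 1 (v=15, w=1), item 2 (v=6, w=1), item 3 (v=2, w=5), item 4 (v=2, w=3), item 5 (v=9, w=8)
Capacity: 11
Checking all 32 subsets (w = total weight, v = total value):
  {}: w = 0, v = 0
  {1}: w = 1, v = 15
  {2}: w = 1, v = 6
  {3}: w = 5, v = 2
  {4}: w = 3, v = 2
  {5}: w = 8, v = 9
  {1, 2}: w = 2, v = 21
  {1, 3}: w = 6, v = 17
  {1, 4}: w = 4, v = 17
  {1, 5}: w = 9, v = 24
  {2, 3}: w = 6, v = 8
  {2, 4}: w = 4, v = 8
  {2, 5}: w = 9, v = 15
  {3, 4}: w = 8, v = 4
  {3, 5}: w = 13 > 11, infeasible
  {4, 5}: w = 11, v = 11
  {1, 2, 3}: w = 7, v = 23
  {1, 2, 4}: w = 5, v = 23
  {1, 2, 5}: w = 10, v = 30
  {1, 3, 4}: w = 9, v = 19
  {1, 3, 5}: w = 14 > 11, infeasible
  {1, 4, 5}: w = 12 > 11, infeasible
  {2, 3, 4}: w = 9, v = 10
  {2, 3, 5}: w = 14 > 11, infeasible
  {2, 4, 5}: w = 12 > 11, infeasible
  {3, 4, 5}: w = 16 > 11, infeasible
  {1, 2, 3, 4}: w = 10, v = 25
  {1, 2, 3, 5}: w = 15 > 11, infeasible
  {1, 2, 4, 5}: w = 13 > 11, infeasible
  {1, 3, 4, 5}: w = 17 > 11, infeasible
  {2, 3, 4, 5}: w = 17 > 11, infeasible
  {1, 2, 3, 4, 5}: w = 18 > 11, infeasible
Best feasible subset: items [1, 2, 5]
Total weight: 10 <= 11, total value: 30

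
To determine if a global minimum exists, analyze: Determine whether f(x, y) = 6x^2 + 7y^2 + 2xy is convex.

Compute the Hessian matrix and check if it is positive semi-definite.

f(x,y) = 6x^2 + 7y^2 + 2xy
Hessian H = [[12, 2], [2, 14]]
trace(H) = 26, det(H) = 164
Eigenvalues: (26 +/- sqrt(20)) / 2 = 15.24, 10.76
Since both eigenvalues > 0, f is convex.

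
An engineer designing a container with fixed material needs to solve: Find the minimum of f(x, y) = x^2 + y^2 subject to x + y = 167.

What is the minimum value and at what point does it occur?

Substitute y = 167 - x into f(x,y) = x^2 + y^2:
g(x) = x^2 + (167 - x)^2 = 2x^2 - 334x + 27889
g'(x) = 4x - 334 = 0  =>  x = 167/2
y = 167 - 167/2 = 167/2
Minimum value = (167/2)^2 + (167/2)^2 = 27889/2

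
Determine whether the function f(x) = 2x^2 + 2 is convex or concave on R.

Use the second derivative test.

f(x) = 2x^2 + 2
f'(x) = 4x + 0
f''(x) = 4
Since f''(x) = 4 > 0 for all x, f is convex on R.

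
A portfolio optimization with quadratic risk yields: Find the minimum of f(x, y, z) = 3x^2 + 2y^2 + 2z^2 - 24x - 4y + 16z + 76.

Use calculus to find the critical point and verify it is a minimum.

f(x,y,z) = 3x^2 + 2y^2 + 2z^2 - 24x - 4y + 16z + 76
df/dx = 6x + (-24) = 0 => x = 4
df/dy = 4y + (-4) = 0 => y = 1
df/dz = 4z + (16) = 0 => z = -4
f(4,1,-4) = 3*(4)^2 + 2*(1)^2 + 2*(-4)^2 + -24*(4) + -4*(1) + 16*(-4) + 76 = -6
Hessian is diagonal with entries 6, 4, 4 > 0, confirmed minimum.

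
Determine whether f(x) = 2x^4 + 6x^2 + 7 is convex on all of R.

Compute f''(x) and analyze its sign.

f(x) = 2x^4 + 6x^2 + 7
f'(x) = 8x^3 + 12x
f''(x) = 24x^2 + 12
f''(x) = 24x^2 + 12 >= 12 > 0 for all x
Therefore, f is convex on R.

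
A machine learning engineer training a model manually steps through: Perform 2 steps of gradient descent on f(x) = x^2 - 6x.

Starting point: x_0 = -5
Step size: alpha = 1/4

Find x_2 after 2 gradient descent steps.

f(x) = x^2 - 6x, f'(x) = 2x + (-6)
Step 1: f'(-5) = -16, x_1 = -5 - 1/4 * -16 = -1
Step 2: f'(-1) = -8, x_2 = -1 - 1/4 * -8 = 1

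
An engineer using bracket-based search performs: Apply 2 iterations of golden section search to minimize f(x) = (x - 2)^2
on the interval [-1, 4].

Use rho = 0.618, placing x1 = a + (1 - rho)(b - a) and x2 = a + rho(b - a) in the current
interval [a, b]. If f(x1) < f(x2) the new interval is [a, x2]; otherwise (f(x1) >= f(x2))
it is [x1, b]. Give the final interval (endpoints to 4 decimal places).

Golden section search for min of f(x) = (x - 2)^2 on [-1, 4].
Each step: x1 = a + (1 - rho)(b - a), x2 = a + rho(b - a); if f(x1) < f(x2) keep [a, x2], otherwise keep [x1, b].
Step 1: [-1.0000, 4.0000], x1=0.9100 (f=1.1881), x2=2.0900 (f=0.0081); f(x1) > f(x2) => keep [0.9100, 4.0000]
Step 2: [0.9100, 4.0000], x1=2.0904 (f=0.0082), x2=2.8196 (f=0.6718); f(x1) < f(x2) => keep [0.9100, 2.8196]
Final interval: [0.9100, 2.8196]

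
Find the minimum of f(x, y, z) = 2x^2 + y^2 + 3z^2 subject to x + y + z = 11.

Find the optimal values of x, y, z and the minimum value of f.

Using Lagrange multipliers on f = 2x^2 + y^2 + 3z^2 with constraint x + y + z = 11:
Conditions: 2*2*x = lambda, 2*1*y = lambda, 2*3*z = lambda
So x = lambda/4, y = lambda/2, z = lambda/6
Substituting into constraint: lambda * (11/12) = 11
lambda = 12
x = 3, y = 6, z = 2
Minimum value = 66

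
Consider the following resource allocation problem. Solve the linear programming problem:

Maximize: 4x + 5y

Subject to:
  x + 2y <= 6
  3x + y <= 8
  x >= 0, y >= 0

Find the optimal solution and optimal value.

Feasible vertices: (0, 0), (0, 3), (2, 2), (8/3, 0)
Objective 4x + 5y at each:
  (0, 0): 0
  (0, 3): 15
  (2, 2): 18
  (8/3, 0): 32/3
Maximum is 18 at (2, 2).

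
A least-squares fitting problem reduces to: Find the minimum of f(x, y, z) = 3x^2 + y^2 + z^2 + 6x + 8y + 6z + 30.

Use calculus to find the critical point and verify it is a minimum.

f(x,y,z) = 3x^2 + y^2 + z^2 + 6x + 8y + 6z + 30
df/dx = 6x + (6) = 0 => x = -1
df/dy = 2y + (8) = 0 => y = -4
df/dz = 2z + (6) = 0 => z = -3
f(-1,-4,-3) = 3*(-1)^2 + 1*(-4)^2 + 1*(-3)^2 + 6*(-1) + 8*(-4) + 6*(-3) + 30 = 2
Hessian is diagonal with entries 6, 2, 2 > 0, confirmed minimum.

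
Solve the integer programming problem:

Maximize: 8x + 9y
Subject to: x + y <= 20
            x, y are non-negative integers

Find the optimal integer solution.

Objective: 8x + 9y, constraint: x + y <= 20
Coefficient of y is 9 > coefficient of x is 8, so allocate the entire budget to y.
Optimal: x = 0, y = 20, value = 180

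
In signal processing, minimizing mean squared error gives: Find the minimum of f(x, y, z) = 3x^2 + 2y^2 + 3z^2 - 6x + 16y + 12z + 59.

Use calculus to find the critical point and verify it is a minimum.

f(x,y,z) = 3x^2 + 2y^2 + 3z^2 - 6x + 16y + 12z + 59
df/dx = 6x + (-6) = 0 => x = 1
df/dy = 4y + (16) = 0 => y = -4
df/dz = 6z + (12) = 0 => z = -2
f(1,-4,-2) = 3*(1)^2 + 2*(-4)^2 + 3*(-2)^2 + -6*(1) + 16*(-4) + 12*(-2) + 59 = 12
Hessian is diagonal with entries 6, 4, 6 > 0, confirmed minimum.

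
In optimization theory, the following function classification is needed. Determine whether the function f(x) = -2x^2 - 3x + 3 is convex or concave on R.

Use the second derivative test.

f(x) = -2x^2 - 3x + 3
f'(x) = -4x - 3
f''(x) = -4
Since f''(x) = -4 < 0 for all x, f is concave on R.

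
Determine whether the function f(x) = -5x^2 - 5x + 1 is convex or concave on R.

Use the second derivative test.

f(x) = -5x^2 - 5x + 1
f'(x) = -10x - 5
f''(x) = -10
Since f''(x) = -10 < 0 for all x, f is concave on R.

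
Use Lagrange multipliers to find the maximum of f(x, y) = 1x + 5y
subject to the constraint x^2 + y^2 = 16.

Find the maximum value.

Set up Lagrange conditions: grad f = lambda * grad g
  1 = 2*lambda*x
  5 = 2*lambda*y
From these: x/y = 1/5, so x = 1t, y = 5t for some t.
Substitute into constraint: (1t)^2 + (5t)^2 = 16
  t^2 * 26 = 16
  t = sqrt(16/26)
Maximum = 1*x + 5*y = (1^2 + 5^2)*t = 26 * sqrt(16/26) = sqrt(416)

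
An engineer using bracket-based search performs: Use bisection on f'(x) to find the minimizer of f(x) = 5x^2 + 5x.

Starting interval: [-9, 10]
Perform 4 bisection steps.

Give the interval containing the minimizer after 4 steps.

Finding critical point of f(x) = 5x^2 + 5x using bisection on f'(x) = 10x + 5.
f'(x) = 0 when x = -1/2.
Starting interval: [-9, 10]
Step 1: mid = 1/2, f'(mid) = 10, new interval = [-9, 1/2]
Step 2: mid = -17/4, f'(mid) = -75/2, new interval = [-17/4, 1/2]
Step 3: mid = -15/8, f'(mid) = -55/4, new interval = [-15/8, 1/2]
Step 4: mid = -11/16, f'(mid) = -15/8, new interval = [-11/16, 1/2]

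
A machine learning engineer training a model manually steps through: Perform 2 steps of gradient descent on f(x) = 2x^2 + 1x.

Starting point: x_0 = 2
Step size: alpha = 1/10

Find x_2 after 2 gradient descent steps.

f(x) = 2x^2 + 1x, f'(x) = 4x + (1)
Step 1: f'(2) = 9, x_1 = 2 - 1/10 * 9 = 11/10
Step 2: f'(11/10) = 27/5, x_2 = 11/10 - 1/10 * 27/5 = 14/25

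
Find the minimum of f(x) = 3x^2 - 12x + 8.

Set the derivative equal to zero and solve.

f(x) = 3x^2 - 12x + 8
f'(x) = 6x + (-12) = 0
x = 12/6 = 2
f(2) = -4
Since f''(x) = 6 > 0, this is a minimum.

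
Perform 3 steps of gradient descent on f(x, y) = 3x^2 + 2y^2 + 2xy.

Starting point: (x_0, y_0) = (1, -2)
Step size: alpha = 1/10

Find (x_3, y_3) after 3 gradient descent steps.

f(x,y) = 3x^2 + 2y^2 + 2xy
grad_x = 6x + 2y, grad_y = 4y + 2x
Step 1: grad = (2, -6), (4/5, -7/5)
Step 2: grad = (2, -4), (3/5, -1)
Step 3: grad = (8/5, -14/5), (11/25, -18/25)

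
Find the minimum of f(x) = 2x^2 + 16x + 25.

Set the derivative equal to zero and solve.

f(x) = 2x^2 + 16x + 25
f'(x) = 4x + (16) = 0
x = -16/4 = -4
f(-4) = -7
Since f''(x) = 4 > 0, this is a minimum.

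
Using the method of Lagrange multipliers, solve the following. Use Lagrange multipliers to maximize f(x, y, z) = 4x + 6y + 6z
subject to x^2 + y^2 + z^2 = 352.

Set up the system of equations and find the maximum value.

Lagrange conditions: 4 = 2*lambda*x, 6 = 2*lambda*y, 6 = 2*lambda*z
So x:4 = y:6 = z:6, i.e. x = 4t, y = 6t, z = 6t
Constraint: t^2*(4^2 + 6^2 + 6^2) = 352
  t^2 * 88 = 352  =>  t = sqrt(4)
Maximum = 4*4t + 6*6t + 6*6t = 88*sqrt(4) = 176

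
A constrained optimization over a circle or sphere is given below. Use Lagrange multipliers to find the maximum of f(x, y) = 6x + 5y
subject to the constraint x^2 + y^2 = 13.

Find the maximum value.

Set up Lagrange conditions: grad f = lambda * grad g
  6 = 2*lambda*x
  5 = 2*lambda*y
From these: x/y = 6/5, so x = 6t, y = 5t for some t.
Substitute into constraint: (6t)^2 + (5t)^2 = 13
  t^2 * 61 = 13
  t = sqrt(13/61)
Maximum = 6*x + 5*y = (6^2 + 5^2)*t = 61 * sqrt(13/61) = sqrt(793)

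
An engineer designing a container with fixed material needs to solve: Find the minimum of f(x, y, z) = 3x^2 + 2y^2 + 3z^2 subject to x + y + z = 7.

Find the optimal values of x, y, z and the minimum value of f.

Using Lagrange multipliers on f = 3x^2 + 2y^2 + 3z^2 with constraint x + y + z = 7:
Conditions: 2*3*x = lambda, 2*2*y = lambda, 2*3*z = lambda
So x = lambda/6, y = lambda/4, z = lambda/6
Substituting into constraint: lambda * (7/12) = 7
lambda = 12
x = 2, y = 3, z = 2
Minimum value = 42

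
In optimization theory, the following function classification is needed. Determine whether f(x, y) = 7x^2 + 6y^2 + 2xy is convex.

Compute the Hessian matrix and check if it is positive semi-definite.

f(x,y) = 7x^2 + 6y^2 + 2xy
Hessian H = [[14, 2], [2, 12]]
trace(H) = 26, det(H) = 164
Eigenvalues: (26 +/- sqrt(20)) / 2 = 15.24, 10.76
Since both eigenvalues > 0, f is convex.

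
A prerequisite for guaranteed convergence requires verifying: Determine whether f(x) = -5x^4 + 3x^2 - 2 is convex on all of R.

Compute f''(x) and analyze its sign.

f(x) = -5x^4 + 3x^2 - 2
f'(x) = -20x^3 + 6x
f''(x) = -60x^2 + 6
f''(x) = -60x^2 + 6 -> -inf as |x| -> inf
Therefore, f is not globally convex on R.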